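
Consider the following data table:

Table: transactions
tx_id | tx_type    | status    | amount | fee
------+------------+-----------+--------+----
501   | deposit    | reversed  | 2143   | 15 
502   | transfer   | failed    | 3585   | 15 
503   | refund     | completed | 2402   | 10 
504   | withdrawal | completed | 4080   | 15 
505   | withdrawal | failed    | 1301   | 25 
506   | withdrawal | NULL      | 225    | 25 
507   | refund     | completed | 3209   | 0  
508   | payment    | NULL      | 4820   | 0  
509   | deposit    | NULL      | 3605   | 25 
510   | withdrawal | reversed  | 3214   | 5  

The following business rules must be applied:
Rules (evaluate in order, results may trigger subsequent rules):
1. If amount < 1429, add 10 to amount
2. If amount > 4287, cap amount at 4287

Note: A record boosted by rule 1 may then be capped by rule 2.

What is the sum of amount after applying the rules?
28071

Step 1: Apply rule 1 to records with amount < 1429
  - 2 records get bonus of 10
  - Of these, 0 records then exceed 4287 and get capped
Step 2: Apply rule 2 to records with amount > 4287
  - 1 records (original) are capped
Step 3: Calculate final sum = 28071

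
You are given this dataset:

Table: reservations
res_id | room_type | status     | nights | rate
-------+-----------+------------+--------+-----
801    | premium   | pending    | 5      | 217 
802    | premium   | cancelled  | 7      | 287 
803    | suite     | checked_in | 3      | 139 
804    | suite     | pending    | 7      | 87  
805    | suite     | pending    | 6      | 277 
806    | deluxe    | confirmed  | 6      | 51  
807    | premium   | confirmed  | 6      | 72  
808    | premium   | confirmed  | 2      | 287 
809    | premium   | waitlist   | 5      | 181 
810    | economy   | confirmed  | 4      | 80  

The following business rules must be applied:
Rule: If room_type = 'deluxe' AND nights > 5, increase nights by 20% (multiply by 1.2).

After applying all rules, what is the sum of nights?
52.2

Step 1: Find records where room_type = 'deluxe' AND nights > 5
Step 2: 1 records match, summing to 6
Step 3: After multiplier: 6 × 1.2 = 7.2
Step 4: Unaffected records sum: 45
Step 5: Final sum = 7.2 + 45 = 52.2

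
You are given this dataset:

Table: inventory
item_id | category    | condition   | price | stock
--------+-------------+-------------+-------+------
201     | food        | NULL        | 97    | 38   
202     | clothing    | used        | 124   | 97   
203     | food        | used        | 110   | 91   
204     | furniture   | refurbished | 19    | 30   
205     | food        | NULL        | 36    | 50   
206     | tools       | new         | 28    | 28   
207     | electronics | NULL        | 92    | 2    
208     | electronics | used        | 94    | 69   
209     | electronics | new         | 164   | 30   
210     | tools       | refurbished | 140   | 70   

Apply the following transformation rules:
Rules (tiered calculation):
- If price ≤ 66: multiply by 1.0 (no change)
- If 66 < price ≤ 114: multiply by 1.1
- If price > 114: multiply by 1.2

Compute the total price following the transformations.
1028.9

Step 1: Tier 1 (price ≤ 66): 3 records, sum = 83 × 1.0 = 83.0
Step 2: Tier 2 (66 < price ≤ 114): 4 records, sum = 393 × 1.1 = 432.3
Step 3: Tier 3 (price > 114): 3 records, sum = 428 × 1.2 = 513.6
Step 4: Final sum = 83.0 + 432.3 + 513.6 = 1028.9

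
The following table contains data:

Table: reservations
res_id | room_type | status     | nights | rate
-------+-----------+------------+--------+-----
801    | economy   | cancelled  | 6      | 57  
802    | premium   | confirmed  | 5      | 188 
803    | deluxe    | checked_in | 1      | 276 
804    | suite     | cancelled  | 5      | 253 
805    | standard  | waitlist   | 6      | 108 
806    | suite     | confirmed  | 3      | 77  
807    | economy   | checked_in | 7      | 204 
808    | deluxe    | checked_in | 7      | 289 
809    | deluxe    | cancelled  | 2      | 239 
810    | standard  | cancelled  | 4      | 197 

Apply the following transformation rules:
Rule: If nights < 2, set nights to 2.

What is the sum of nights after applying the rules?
47

Step 1: 1 records have nights < 2
Step 2: These records originally summed to 1
Step 3: After setting to minimum: 1 × 2 = 2
Step 4: Unaffected records sum: 45
Step 5: Final sum = 2 + 45 = 47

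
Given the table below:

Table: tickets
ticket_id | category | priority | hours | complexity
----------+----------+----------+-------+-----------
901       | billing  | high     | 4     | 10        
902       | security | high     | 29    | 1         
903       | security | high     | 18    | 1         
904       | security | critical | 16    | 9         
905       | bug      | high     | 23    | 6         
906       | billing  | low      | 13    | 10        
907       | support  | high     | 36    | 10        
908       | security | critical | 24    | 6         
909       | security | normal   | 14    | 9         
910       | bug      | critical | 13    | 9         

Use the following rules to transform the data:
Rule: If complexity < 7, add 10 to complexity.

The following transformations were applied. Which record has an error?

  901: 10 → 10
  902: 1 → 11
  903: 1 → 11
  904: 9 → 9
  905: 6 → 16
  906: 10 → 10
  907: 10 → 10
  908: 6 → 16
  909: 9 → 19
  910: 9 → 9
Record 909 has an error. The correct transformed value should be 9, not 19.

Step 1: Check each record against the rule
Step 2: Record 909 has complexity = 9
Step 3: Since 9 >= 7, the bonus should not have been applied
Step 4: Correct value = 9, but claimed value = 19
Conclusion: Record 909 has the error.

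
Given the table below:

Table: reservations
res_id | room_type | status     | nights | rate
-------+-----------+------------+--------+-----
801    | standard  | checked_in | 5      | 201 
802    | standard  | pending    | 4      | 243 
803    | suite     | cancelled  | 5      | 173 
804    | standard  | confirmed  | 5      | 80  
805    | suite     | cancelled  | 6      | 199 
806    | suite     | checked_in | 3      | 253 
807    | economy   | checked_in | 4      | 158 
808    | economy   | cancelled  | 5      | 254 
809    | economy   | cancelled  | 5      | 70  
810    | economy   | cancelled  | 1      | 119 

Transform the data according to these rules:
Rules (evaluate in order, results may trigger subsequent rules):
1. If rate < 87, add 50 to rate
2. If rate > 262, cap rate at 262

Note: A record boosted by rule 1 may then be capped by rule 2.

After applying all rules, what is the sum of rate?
1850

Step 1: Apply rule 1 to records with rate < 87
  - 2 records get bonus of 50
  - Of these, 0 records then exceed 262 and get capped
Step 2: Apply rule 2 to records with rate > 262
  - 0 records (original) are capped
Step 3: Calculate final sum = 1850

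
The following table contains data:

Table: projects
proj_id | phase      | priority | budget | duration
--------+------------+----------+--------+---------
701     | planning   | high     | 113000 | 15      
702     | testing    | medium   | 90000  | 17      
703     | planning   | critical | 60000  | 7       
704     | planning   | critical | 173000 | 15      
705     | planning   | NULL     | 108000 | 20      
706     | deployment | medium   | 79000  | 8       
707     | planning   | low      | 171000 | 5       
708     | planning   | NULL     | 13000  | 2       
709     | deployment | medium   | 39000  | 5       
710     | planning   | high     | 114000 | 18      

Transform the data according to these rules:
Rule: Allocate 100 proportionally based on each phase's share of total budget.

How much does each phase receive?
deployment: 12.29, planning: 78.33, testing: 9.38

Step 1: Calculate total budget = 960000
Step 2: Calculate each phase's proportion:
  deployment: 118000/960000 = 12.29% → 12.29
  planning: 752000/960000 = 78.33% → 78.33
  testing: 90000/960000 = 9.38% → 9.38
Step 3: Verify: sum of allocations ≈ 100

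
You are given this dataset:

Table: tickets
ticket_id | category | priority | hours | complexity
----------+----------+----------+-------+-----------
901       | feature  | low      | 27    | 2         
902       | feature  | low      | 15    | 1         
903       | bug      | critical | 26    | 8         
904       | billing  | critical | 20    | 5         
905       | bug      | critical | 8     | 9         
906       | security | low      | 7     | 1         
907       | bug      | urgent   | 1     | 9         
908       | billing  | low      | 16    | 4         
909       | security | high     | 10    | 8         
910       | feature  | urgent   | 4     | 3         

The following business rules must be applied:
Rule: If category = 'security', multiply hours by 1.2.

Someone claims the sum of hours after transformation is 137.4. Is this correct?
Yes, the result is correct.

Step 1: Calculate the correct sum after transformation
Step 2: Apply multiplier 1.2 to records where category = 'security'
Step 3: Correct result = 137.4
Step 4: Claimed result = 137.4
Step 5: 137.4 = 137.4 ✓
Conclusion: The claimed result is correct.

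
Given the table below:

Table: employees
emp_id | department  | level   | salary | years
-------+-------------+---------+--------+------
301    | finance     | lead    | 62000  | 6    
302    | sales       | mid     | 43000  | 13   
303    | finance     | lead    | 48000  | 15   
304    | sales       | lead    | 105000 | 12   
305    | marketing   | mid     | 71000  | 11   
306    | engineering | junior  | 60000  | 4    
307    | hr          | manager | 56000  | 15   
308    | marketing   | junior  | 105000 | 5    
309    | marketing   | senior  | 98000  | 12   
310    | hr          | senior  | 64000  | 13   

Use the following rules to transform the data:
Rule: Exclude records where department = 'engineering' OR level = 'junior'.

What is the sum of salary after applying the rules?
547000

Step 1: Find records where department = 'engineering' OR level = 'junior'
Step 2: 2 records match, summing to 165000
Step 3: Original sum: 712000
Step 4: Remaining sum = 712000 - 165000 = 547000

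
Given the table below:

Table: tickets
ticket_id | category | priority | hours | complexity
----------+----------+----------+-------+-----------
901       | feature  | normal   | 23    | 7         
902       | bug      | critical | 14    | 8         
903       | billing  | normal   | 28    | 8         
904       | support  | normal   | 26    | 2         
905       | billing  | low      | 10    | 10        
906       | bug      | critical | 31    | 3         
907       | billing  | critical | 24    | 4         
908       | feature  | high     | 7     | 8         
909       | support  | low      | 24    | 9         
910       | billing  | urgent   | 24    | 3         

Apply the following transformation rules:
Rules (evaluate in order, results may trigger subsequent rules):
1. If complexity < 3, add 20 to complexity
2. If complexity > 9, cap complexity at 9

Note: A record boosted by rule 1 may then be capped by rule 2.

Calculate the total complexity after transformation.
68

Step 1: Apply rule 1 to records with complexity < 3
  - 1 records get bonus of 20
  - Of these, 1 records then exceed 9 and get capped
Step 2: Apply rule 2 to records with complexity > 9
  - 1 records (original) are capped
Step 3: Calculate final sum = 68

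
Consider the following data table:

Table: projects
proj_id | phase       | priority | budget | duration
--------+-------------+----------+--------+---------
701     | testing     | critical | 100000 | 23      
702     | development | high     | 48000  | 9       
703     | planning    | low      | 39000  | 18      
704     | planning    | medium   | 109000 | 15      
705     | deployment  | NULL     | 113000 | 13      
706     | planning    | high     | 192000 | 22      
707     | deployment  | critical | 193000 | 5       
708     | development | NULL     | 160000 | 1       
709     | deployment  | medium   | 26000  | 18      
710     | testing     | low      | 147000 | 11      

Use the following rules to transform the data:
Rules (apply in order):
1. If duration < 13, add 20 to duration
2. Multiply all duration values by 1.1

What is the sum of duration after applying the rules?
236.5

Step 1: Apply Rule 1 - Add 20 to records with duration < 13
  - 4 records affected: 26 + (4 × 20) = 106
  - Unaffected records: 109
  - Sum after Rule 1: 215
Step 2: Apply Rule 2 - Multiply all by 1.1
  - 215 × 1.1 = 236.5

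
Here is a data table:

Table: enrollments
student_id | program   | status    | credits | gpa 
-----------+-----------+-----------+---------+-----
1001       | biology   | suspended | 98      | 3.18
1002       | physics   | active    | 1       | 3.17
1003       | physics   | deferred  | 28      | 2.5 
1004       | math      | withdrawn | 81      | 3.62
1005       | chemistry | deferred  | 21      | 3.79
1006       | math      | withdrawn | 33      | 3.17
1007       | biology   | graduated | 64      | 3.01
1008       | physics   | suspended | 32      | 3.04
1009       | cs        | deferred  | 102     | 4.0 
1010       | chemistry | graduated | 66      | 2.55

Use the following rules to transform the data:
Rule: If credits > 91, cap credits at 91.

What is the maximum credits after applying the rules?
91

Step 1: Original maximum credits = 102
Step 2: Apply cap at 91
Step 3: 2 records had credits > 91 and were capped
Step 4: Maximum after transformation = 91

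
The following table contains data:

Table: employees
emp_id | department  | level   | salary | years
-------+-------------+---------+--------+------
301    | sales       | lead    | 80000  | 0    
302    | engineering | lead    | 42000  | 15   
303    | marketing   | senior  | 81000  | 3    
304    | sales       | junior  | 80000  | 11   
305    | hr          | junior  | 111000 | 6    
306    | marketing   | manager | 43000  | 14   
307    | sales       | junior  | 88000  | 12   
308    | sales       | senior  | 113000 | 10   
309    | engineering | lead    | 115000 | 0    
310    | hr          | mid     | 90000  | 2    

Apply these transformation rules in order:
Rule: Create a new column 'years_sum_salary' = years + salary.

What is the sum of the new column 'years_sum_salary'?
843073

Step 1: For each record, compute years + salary
Example calculations:
  0 + 80000 = 80000
  15 + 42000 = 42015
  3 + 81000 = 81003
  ...
Step 2: Sum all derived values
Step 3: Total = 843073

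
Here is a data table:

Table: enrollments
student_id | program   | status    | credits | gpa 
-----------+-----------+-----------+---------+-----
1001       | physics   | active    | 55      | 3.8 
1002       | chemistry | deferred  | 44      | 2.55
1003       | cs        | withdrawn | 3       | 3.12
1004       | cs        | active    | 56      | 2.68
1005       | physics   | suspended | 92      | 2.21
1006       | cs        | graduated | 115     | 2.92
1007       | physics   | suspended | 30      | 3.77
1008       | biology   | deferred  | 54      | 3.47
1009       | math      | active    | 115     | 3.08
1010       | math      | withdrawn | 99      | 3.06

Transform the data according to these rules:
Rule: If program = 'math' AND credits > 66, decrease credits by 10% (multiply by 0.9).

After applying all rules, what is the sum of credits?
641.6

Step 1: Find records where program = 'math' AND credits > 66
Step 2: 2 records match, summing to 214
Step 3: After multiplier: 214 × 0.9 = 192.6
Step 4: Unaffected records sum: 449
Step 5: Final sum = 192.6 + 449 = 641.6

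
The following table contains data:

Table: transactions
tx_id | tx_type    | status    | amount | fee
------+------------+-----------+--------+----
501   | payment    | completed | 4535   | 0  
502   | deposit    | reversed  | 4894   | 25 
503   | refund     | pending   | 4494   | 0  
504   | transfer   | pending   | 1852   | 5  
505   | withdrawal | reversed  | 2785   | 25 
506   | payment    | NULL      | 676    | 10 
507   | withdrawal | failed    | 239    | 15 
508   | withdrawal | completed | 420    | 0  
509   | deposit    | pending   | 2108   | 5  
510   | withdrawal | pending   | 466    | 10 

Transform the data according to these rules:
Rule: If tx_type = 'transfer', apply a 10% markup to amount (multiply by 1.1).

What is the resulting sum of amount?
22654.2

Step 1: Records with tx_type = 'transfer' have total amount = 1852
Step 2: Apply multiplier: 1852 × 1.1 = 2037.2
Step 3: Other records total: 20617
Step 4: Final sum = 2037.2 + 20617 = 22654.2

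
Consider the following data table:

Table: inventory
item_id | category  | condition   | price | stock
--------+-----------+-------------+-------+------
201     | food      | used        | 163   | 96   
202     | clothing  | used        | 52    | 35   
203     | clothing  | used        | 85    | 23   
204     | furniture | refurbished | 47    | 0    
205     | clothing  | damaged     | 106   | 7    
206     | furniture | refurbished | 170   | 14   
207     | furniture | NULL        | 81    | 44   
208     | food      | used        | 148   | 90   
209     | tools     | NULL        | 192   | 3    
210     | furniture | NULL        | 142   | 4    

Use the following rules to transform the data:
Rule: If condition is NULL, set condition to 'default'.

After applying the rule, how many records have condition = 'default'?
3

Step 1: Count records where condition IS NULL
Step 2: Found 3 records with NULL condition
Step 3: These records will have condition set to 'default'
Step 4: Records already having condition = 'default': 0
Step 5: Answer: 3 + 0 = 3 records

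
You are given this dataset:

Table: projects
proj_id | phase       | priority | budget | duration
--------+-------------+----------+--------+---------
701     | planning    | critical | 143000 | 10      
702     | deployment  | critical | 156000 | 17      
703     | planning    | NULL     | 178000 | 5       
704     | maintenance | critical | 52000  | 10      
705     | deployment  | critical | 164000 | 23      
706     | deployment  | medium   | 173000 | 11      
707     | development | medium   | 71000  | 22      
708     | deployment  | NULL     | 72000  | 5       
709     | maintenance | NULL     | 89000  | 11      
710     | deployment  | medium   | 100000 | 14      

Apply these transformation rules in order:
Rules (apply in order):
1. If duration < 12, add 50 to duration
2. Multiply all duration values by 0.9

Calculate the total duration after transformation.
385.2

Step 1: Apply Rule 1 - Add 50 to records with duration < 12
  - 6 records affected: 52 + (6 × 50) = 352
  - Unaffected records: 76
  - Sum after Rule 1: 428
Step 2: Apply Rule 2 - Multiply all by 0.9
  - 428 × 0.9 = 385.2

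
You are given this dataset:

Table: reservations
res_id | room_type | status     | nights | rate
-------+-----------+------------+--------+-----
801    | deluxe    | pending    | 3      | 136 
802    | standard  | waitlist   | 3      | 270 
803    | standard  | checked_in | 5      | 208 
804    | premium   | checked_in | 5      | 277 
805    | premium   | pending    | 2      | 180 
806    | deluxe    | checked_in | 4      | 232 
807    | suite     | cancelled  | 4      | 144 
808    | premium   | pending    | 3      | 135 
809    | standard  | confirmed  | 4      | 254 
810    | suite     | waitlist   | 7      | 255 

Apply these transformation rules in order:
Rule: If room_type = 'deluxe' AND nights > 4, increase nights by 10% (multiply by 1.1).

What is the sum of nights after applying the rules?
40

Step 1: Find records where room_type = 'deluxe' AND nights > 4
Step 2: 0 records match, summing to 0
Step 3: After multiplier: 0 × 1.1 = 0.0
Step 4: Unaffected records sum: 40
Step 5: Final sum = 0.0 + 40 = 40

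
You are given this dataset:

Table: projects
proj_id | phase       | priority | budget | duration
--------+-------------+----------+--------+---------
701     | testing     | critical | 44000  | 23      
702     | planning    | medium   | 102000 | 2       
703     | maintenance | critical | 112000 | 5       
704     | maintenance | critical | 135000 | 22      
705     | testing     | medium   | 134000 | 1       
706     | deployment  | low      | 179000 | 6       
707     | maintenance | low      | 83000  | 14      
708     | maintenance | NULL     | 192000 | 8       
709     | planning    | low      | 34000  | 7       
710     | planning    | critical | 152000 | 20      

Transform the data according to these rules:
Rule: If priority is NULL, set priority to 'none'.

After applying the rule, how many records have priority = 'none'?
1

Step 1: Count records where priority IS NULL
Step 2: Found 1 records with NULL priority
Step 3: These records will have priority set to 'none'
Step 4: Records already having priority = 'none': 0
Step 5: Answer: 1 + 0 = 1 records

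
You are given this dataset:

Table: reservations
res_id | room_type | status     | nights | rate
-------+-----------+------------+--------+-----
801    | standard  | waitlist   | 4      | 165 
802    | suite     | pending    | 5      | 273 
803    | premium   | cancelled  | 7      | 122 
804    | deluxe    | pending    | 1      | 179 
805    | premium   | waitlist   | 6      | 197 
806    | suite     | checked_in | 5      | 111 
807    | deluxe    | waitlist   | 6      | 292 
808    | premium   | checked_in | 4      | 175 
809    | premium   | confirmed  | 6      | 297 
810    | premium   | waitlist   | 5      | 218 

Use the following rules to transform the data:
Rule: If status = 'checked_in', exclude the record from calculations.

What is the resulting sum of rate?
1743

Step 1: Identify records where status = 'checked_in'
Step 2: The excluded records sum to 286
Step 3: Original total rate = 2029
Step 4: Remaining total = 2029 - 286 = 1743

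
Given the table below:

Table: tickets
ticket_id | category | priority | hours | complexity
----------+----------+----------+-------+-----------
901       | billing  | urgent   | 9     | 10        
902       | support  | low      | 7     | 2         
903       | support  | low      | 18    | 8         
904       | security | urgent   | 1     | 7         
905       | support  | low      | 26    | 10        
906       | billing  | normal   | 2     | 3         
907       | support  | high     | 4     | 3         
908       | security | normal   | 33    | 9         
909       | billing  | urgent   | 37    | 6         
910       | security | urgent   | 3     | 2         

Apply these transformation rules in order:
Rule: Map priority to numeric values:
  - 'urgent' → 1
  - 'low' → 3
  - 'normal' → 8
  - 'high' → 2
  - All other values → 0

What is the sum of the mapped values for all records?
31

Step 1: Apply mapping to each record
Step 2: Count by status:
  'urgent': 4 records × 1 = 4
  'low': 3 records × 3 = 9
  'normal': 2 records × 8 = 16
  'high': 1 records × 2 = 2
Step 3: Sum all mapped values = 31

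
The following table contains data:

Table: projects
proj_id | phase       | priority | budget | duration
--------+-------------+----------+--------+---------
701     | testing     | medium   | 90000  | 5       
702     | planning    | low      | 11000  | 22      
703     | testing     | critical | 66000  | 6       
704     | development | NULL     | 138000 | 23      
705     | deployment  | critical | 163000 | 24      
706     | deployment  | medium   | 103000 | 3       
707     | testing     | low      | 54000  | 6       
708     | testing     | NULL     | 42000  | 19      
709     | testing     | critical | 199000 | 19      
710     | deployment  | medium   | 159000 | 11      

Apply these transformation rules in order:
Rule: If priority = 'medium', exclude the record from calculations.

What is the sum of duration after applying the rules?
119

Step 1: Identify records where priority = 'medium'
Step 2: The excluded records sum to 19
Step 3: Original total duration = 138
Step 4: Remaining total = 138 - 19 = 119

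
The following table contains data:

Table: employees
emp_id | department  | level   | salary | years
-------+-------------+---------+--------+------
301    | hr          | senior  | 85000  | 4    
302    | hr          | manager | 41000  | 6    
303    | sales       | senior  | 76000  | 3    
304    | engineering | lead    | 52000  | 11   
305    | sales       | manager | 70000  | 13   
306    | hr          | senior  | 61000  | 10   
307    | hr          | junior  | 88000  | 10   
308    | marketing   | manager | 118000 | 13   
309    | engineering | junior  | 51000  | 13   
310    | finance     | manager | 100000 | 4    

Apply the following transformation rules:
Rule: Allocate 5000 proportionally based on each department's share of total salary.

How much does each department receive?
engineering: 694.07, finance: 673.85, hr: 1853.1, marketing: 795.15, sales: 983.83

Step 1: Calculate total salary = 742000
Step 2: Calculate each department's proportion:
  engineering: 103000/742000 = 13.88% → 694.07
  finance: 100000/742000 = 13.48% → 673.85
  hr: 275000/742000 = 37.06% → 1853.1
  marketing: 118000/742000 = 15.90% → 795.15
  sales: 146000/742000 = 19.68% → 983.83
Step 3: Verify: sum of allocations ≈ 5000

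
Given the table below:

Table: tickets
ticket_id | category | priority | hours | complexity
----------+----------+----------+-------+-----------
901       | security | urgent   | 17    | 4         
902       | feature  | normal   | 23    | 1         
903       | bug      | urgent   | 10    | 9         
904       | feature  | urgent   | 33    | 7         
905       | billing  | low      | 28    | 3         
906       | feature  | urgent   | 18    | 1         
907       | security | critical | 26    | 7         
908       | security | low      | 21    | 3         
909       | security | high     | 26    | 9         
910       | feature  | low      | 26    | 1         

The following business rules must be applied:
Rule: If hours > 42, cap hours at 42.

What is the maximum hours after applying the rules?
33

Step 1: Original maximum hours = 33
Step 2: Check cap of 42 against maximum
Step 3: No records exceed the cap (max 33 <= cap 42), so no capping applies
Step 4: Maximum after transformation = 33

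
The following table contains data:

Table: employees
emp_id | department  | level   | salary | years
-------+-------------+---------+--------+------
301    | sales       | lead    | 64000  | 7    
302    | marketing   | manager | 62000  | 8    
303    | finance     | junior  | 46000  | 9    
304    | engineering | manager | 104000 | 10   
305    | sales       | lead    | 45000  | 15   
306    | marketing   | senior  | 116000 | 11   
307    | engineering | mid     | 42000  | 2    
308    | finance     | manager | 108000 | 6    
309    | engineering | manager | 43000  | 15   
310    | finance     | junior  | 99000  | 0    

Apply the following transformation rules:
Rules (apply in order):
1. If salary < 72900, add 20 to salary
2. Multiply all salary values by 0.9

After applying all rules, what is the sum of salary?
656208.0

Step 1: Apply Rule 1 - Add 20 to records with salary < 72900
  - 6 records affected: 302000 + (6 × 20) = 302120
  - Unaffected records: 427000
  - Sum after Rule 1: 729120
Step 2: Apply Rule 2 - Multiply all by 0.9
  - 729120 × 0.9 = 656208.0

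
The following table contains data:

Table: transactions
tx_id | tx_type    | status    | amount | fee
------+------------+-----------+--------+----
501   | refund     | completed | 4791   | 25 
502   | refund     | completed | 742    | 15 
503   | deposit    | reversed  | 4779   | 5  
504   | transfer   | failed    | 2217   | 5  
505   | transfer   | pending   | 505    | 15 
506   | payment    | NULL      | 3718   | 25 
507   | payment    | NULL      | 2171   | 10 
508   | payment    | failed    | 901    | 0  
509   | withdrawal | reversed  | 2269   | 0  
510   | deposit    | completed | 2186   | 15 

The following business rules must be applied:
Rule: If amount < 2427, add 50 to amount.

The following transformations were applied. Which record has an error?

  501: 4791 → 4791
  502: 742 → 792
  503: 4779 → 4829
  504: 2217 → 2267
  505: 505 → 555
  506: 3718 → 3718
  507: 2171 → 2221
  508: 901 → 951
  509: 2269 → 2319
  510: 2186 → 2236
Record 503 has an error. The correct transformed value should be 4779, not 4829.

Step 1: Check each record against the rule
Step 2: Record 503 has amount = 4779
Step 3: Since 4779 >= 2427, the bonus should not have been applied
Step 4: Correct value = 4779, but claimed value = 4829
Conclusion: Record 503 has the error.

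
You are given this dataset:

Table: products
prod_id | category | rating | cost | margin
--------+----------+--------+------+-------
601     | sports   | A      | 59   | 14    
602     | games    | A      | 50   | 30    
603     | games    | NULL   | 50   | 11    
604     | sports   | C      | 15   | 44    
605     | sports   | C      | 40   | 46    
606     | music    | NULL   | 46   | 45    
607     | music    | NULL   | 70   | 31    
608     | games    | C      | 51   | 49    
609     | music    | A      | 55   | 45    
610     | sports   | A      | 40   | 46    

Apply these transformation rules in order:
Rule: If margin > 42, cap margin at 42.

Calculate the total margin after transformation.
338

Step 1: 6 records have margin > 42
Step 2: These records originally summed to 275
Step 3: After capping: 6 × 42 = 252
Step 4: Unaffected records sum: 86
Step 5: Final sum = 252 + 86 = 338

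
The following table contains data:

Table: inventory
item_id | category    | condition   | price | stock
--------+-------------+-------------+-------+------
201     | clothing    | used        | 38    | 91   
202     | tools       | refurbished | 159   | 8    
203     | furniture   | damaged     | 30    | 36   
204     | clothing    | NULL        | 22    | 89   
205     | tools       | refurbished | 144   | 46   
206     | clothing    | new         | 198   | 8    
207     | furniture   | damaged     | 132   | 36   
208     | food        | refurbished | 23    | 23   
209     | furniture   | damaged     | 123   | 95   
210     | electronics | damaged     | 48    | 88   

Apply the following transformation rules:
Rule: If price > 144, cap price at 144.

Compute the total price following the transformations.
848

Step 1: 2 records have price > 144
Step 2: These records originally summed to 357
Step 3: After capping: 2 × 144 = 288
Step 4: Unaffected records sum: 560
Step 5: Final sum = 288 + 560 = 848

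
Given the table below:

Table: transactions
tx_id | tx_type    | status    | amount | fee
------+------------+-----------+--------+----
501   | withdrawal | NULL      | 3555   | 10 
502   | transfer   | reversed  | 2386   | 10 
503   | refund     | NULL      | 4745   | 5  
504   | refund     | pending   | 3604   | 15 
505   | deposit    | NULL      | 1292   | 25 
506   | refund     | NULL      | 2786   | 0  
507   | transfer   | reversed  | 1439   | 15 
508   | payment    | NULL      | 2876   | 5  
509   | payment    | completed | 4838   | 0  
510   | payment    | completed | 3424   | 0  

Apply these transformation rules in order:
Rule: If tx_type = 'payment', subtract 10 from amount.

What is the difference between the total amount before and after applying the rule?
30

Step 1: Original sum of amount = 30945
Step 2: 3 records have tx_type = 'payment'
Step 3: Each affected record changes by -10
Step 4: Total change = 3 × -10 = -30
Step 5: New sum = 30945 + -30 = 30915
Step 6: Difference = |30915 - 30945| = 30
        (Sum decreased by 30)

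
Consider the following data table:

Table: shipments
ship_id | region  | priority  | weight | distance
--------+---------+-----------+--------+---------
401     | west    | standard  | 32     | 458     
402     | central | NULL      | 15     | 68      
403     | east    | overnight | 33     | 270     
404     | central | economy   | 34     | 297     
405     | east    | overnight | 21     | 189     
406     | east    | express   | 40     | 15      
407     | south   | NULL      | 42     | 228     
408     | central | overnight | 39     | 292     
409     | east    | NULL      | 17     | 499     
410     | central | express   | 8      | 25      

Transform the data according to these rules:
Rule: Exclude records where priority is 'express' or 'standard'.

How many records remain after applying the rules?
7

Step 1: Count records to exclude
  - 2 (express) + 1 (standard) = 3 records
Step 2: Total records: 10
Step 3: Remaining = 10 - 3 = 7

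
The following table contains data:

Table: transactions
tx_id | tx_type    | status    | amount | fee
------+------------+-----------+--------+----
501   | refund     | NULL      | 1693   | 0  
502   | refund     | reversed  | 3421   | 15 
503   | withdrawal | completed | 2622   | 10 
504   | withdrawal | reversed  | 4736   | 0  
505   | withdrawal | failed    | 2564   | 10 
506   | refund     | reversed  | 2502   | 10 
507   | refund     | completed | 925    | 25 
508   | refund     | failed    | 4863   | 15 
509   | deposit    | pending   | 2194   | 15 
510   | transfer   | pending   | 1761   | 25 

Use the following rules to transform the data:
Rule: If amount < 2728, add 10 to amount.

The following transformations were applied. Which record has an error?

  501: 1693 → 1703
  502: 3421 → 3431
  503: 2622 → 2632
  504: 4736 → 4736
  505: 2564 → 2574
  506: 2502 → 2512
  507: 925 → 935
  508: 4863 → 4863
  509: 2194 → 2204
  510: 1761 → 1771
Record 502 has an error. The correct transformed value should be 3421, not 3431.

Step 1: Check each record against the rule
Step 2: Record 502 has amount = 3421
Step 3: Since 3421 >= 2728, the bonus should not have been applied
Step 4: Correct value = 3421, but claimed value = 3431
Conclusion: Record 502 has the error.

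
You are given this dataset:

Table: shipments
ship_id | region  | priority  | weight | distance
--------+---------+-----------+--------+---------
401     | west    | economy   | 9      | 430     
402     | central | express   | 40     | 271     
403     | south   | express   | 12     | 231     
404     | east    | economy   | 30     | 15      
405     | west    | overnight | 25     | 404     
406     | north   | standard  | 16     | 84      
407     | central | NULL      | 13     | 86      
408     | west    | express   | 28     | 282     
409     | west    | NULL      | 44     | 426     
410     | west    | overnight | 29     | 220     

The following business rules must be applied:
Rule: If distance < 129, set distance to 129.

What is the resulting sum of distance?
2651

Step 1: 3 records have distance < 129
Step 2: These records originally summed to 185
Step 3: After setting to minimum: 3 × 129 = 387
Step 4: Unaffected records sum: 2264
Step 5: Final sum = 387 + 2264 = 2651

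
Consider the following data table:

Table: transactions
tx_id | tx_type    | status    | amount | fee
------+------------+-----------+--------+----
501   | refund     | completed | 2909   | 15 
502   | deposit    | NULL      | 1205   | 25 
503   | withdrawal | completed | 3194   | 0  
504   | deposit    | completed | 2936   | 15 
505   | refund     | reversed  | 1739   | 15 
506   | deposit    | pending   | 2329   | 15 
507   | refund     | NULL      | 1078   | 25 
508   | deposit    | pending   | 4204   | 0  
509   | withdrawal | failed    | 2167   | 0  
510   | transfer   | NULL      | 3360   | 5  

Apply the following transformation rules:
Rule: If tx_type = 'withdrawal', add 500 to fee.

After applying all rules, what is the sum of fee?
1115

Step 1: Count records where tx_type = 'withdrawal': 2
Step 2: Total bonus added: 2 × 500 = 1000
Step 3: Original sum of fee: 115
Step 4: Final sum = 115 + 1000 = 1115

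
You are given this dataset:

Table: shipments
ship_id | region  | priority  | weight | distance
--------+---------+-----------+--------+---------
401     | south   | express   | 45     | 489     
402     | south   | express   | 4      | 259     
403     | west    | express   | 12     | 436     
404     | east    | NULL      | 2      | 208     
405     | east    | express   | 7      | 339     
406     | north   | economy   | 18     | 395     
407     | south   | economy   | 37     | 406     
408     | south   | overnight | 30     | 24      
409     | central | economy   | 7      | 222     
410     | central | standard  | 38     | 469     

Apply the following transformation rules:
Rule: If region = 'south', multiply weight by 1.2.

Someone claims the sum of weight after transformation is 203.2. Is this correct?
No, the correct result is 223.2.

Step 1: Calculate the correct sum after transformation
Step 2: Apply multiplier 1.2 to records where region = 'south'
Step 3: Correct result = 223.2
Step 4: Claimed result = 203.2
Step 5: 223.2 ≠ 203.2
Conclusion: The claimed result is incorrect. The correct answer is 223.2.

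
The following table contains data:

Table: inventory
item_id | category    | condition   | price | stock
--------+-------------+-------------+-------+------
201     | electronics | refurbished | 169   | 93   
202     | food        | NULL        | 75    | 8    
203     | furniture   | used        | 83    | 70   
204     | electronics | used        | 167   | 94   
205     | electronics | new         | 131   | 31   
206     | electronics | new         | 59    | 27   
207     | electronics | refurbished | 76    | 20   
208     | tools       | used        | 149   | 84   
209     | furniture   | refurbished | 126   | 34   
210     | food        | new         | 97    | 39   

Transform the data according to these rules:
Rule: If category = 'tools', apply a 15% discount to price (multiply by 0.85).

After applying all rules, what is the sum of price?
1109.65

Step 1: Records with category = 'tools' have total price = 149
Step 2: Apply multiplier: 149 × 0.85 = 126.65
Step 3: Other records total: 983
Step 4: Final sum = 126.65 + 983 = 1109.65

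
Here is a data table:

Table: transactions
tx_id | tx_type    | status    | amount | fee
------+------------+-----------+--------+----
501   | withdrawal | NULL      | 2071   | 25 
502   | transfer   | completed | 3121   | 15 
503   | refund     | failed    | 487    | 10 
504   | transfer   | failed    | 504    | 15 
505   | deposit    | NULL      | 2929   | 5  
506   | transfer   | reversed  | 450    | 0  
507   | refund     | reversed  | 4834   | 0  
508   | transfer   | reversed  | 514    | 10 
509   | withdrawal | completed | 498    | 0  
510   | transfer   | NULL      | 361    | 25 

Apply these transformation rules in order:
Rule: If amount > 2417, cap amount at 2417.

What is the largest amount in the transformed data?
2417

Step 1: Original maximum amount = 4834
Step 2: Apply cap at 2417
Step 3: 3 records had amount > 2417 and were capped
Step 4: Maximum after transformation = 2417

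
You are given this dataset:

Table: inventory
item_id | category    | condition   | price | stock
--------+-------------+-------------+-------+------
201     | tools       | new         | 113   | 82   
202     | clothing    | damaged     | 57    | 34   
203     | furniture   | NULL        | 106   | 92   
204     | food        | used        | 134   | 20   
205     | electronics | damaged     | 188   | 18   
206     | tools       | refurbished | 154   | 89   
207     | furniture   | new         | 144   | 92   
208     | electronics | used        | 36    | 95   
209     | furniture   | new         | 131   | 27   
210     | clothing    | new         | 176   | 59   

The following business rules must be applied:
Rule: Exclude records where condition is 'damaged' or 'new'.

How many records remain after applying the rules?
4

Step 1: Count records to exclude
  - 2 (damaged) + 4 (new) = 6 records
Step 2: Total records: 10
Step 3: Remaining = 10 - 6 = 4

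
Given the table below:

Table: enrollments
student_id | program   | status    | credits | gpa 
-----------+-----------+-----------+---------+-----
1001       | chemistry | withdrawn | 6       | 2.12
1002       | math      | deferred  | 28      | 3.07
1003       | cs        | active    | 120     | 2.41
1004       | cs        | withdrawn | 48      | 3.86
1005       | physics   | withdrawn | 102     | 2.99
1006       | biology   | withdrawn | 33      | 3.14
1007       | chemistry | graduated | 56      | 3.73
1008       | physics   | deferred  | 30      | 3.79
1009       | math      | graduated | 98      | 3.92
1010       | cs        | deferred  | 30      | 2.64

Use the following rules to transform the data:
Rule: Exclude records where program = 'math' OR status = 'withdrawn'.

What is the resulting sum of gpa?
12.57

Step 1: Find records where program = 'math' OR status = 'withdrawn'
Step 2: 6 records match, summing to 19.1
Step 3: Original sum: 31.67
Step 4: Remaining sum = 31.67 - 19.1 = 12.57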